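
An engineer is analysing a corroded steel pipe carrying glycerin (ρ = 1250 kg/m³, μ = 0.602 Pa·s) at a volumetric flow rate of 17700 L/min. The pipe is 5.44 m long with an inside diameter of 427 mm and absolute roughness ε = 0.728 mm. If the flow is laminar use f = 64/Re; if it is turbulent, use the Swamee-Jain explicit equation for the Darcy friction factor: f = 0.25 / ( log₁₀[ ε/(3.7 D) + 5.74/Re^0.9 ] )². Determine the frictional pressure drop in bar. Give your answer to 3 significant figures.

ΔP ≈ 0.0118 bar

Q = 17700 L/min = 17700/60000 = 0.295 m³/s.
Cross-sectional area A = πD²/4 = π(0.427)²/4 = 0.1432 m²; mean velocity V = Q/A = 0.295/0.1432 = 2.06 m/s.
Reynolds number Re = ρVD/μ = 1250 · 2.06 · 0.427 / 0.602 = 1826.
Re < 2300 → laminar flow, so f = 64/Re = 64/1826 = 0.03504 (the turbulent correlation is not needed).
Darcy-Weisbach: ΔP = f(L/D)(ρV²/2) = 0.03504·(5.44/0.427)·(1250·2.06²/2) = 0.03504·12.74·2652 = 1184 Pa.
ΔP = 1184 Pa = 0.0118 bar.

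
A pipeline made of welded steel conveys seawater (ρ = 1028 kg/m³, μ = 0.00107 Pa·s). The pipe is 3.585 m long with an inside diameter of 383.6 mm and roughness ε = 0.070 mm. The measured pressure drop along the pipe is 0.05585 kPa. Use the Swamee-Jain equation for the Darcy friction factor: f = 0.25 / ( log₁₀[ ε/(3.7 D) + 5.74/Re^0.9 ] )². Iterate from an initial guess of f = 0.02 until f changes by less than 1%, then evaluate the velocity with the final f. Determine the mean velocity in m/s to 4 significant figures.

V ≈ 0.8501 m/s

Rearranging Darcy-Weisbach: V = √(2·ΔP·D/(f·L·ρ)). With ε/D = 7e-05/0.3836 = 0.000182, iterate starting from f = 0.02:
  f = 0.02 → V = √(2·55.85·0.3836/(0.02·3.585·1028)) = 0.7624 m/s; Re = ρVD/μ = 2.81e+05; f → 0.01629
  f = 0.01629 → V = 0.8448 m/s; Re = 3.113e+05; f → 0.0161
  f = 0.0161 → V = 0.8498 m/s; Re = 3.132e+05; f → 0.01609
Converged (Δf/f < 1%). With the final f = 0.01609: V = √(2·55.85·0.3836/(0.01609·3.585·1028)) = 0.8501 m/s.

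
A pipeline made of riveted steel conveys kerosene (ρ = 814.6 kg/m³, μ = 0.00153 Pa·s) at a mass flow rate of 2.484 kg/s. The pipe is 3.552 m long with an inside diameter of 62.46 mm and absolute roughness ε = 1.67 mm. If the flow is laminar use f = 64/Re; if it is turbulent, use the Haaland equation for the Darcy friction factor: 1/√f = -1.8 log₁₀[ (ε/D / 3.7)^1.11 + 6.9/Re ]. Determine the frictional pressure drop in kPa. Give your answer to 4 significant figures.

ΔP ≈ 1.276 kPa

A = πD²/4 = π(0.06246)²/4 = 0.003064 m²; mean velocity V = ṁ/(ρA) = 2.484/(814.6 · 0.003064) = 0.9952 m/s.
Reynolds number Re = ρVD/μ = 814.6 · 0.9952 · 0.06246 / 0.00153 = 3.31e+04.
Re > 4000 → turbulent. Relative roughness ε/D = 0.00167/0.06246 = 0.0267. Haaland: 1/√f = -1.8 log₁₀[(0.0267/3.7)^1.11 + 6.9/3.31e+04] = -1.8 log₁₀[0.0042 + 0.000208] = 4.24, so f = 0.05562.
Darcy-Weisbach: ΔP = f(L/D)(ρV²/2) = 0.05562·(3.552/0.06246)·(814.6·0.9952²/2) = 0.05562·56.87·403.4 = 1276 Pa.
ΔP = 1276 Pa = 1.276 kPa.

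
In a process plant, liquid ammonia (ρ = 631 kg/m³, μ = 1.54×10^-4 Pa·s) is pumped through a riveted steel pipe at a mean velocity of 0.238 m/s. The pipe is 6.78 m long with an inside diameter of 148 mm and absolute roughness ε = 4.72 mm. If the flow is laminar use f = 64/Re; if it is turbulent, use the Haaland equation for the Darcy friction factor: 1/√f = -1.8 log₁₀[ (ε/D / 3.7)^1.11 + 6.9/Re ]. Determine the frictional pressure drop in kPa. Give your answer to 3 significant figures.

Reynolds number Re = ρVD/μ = 631 · 0.238 · 0.148 / 0.000154 = 1.443e+05.
Re > 4000 → turbulent. Relative roughness ε/D = 0.00472/0.148 = 0.0319. Haaland: 1/√f = -1.8 log₁₀[(0.0319/3.7)^1.11 + 6.9/1.443e+05] = -1.8 log₁₀[0.00511 + 4.78e-05] = 4.118, so f = 0.05898.
Darcy-Weisbach: ΔP = f(L/D)(ρV²/2) = 0.05898·(6.78/0.148)·(631·0.238²/2) = 0.05898·45.81·17.87 = 48.29 Pa.
ΔP = 48.29 Pa = 0.0483 kPa.

ΔP ≈ 0.0483 kPa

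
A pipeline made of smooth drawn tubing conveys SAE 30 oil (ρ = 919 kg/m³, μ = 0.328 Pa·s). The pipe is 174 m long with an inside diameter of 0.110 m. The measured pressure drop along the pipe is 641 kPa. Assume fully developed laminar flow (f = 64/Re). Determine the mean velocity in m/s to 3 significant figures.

For laminar flow, f = 64/Re with Re = ρVD/μ, so Darcy-Weisbach reduces to ΔP = 32μLV/D². Solving for V: V = ΔP·D²/(32μL) = 6.41e+05·(0.11)²/(32·0.328·174) = 4.247 m/s.
Check: Re = ρVD/μ = 919·4.247·0.11/0.328 = 1309 < 2300, so the laminar assumption holds.

V ≈ 4.25 m/s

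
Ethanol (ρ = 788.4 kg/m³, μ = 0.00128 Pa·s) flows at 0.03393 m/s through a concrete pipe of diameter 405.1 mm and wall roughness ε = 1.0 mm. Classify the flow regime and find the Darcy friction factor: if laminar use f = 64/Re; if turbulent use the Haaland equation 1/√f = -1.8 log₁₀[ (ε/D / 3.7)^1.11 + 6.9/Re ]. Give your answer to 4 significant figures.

Re = ρVD/μ = 788.4·0.03393·0.4051/0.00128 = 8466.
Re > 4000 → turbulent. ε/D = 0.001/0.4051 = 0.00247; Haaland: 1/√f = -1.8 log₁₀[0.000298 + 0.000815] = 5.316, so f = 0.03539.

f ≈ 0.03539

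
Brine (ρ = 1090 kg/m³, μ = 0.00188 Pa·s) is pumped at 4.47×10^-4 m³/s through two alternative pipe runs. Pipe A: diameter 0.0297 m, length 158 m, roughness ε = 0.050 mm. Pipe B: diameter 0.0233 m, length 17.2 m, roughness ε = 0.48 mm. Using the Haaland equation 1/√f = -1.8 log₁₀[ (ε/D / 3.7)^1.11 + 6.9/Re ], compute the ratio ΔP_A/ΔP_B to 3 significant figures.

Pipe A: V = Q/A = 0.000447/0.0006928 = 0.6452 m/s; Re = 1.111e+04; ε/D = 0.00168; Haaland → f = 0.03236; ΔP_A = f(L/D)(ρV²/2) = 3.906e+04 Pa.
Pipe B: V = Q/A = 0.000447/0.0004264 = 1.048 m/s; Re = 1.416e+04; ε/D = 0.0206; Haaland → f = 0.05185; ΔP_B = f(L/D)(ρV²/2) = 2.293e+04 Pa.
ΔP_A/ΔP_B = 3.906e+04/2.293e+04 = 1.70.

ΔP_A/ΔP_B ≈ 1.70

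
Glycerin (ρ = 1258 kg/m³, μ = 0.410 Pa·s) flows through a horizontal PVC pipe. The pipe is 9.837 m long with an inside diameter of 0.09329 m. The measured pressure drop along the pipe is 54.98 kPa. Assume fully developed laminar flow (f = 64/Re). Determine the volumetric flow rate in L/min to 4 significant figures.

Q ≈ 1521 L/min

For laminar flow, f = 64/Re with Re = ρVD/μ, so Darcy-Weisbach reduces to ΔP = 32μLV/D². Solving for V: V = ΔP·D²/(32μL) = 5.498e+04·(0.09329)²/(32·0.41·9.837) = 3.707 m/s.
Check: Re = ρVD/μ = 1258·3.707·0.09329/0.41 = 1061 < 2300, so the laminar assumption holds.
Q = V·A = 3.707·(π/4·0.09329²) = 0.02534 m³/s = 1521 L/min.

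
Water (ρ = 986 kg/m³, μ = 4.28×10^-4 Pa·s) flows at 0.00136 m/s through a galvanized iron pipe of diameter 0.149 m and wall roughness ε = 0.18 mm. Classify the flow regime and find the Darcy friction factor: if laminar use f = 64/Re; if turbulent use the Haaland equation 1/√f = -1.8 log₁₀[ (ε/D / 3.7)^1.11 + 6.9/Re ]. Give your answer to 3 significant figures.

f ≈ 0.137

Re = ρVD/μ = 986·0.00136·0.149/0.000428 = 466.8.
Re < 2300 → laminar, so f = 64/Re = 0.1371 (roughness is irrelevant in laminar flow).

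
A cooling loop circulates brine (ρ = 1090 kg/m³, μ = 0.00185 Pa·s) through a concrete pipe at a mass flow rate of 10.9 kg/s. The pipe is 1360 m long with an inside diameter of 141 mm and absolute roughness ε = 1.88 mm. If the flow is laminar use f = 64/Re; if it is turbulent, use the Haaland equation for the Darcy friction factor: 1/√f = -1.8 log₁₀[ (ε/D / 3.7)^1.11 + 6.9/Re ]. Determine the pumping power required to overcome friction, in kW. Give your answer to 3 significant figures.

A = πD²/4 = π(0.141)²/4 = 0.01561 m²; mean velocity V = ṁ/(ρA) = 10.9/(1090 · 0.01561) = 0.6404 m/s.
Reynolds number Re = ρVD/μ = 1090 · 0.6404 · 0.141 / 0.00185 = 5.32e+04.
Re > 4000 → turbulent. Relative roughness ε/D = 0.00188/0.141 = 0.0133. Haaland: 1/√f = -1.8 log₁₀[(0.0133/3.7)^1.11 + 6.9/5.32e+04] = -1.8 log₁₀[0.00194 + 0.00013] = 4.831, so f = 0.04285.
Darcy-Weisbach: ΔP = f(L/D)(ρV²/2) = 0.04285·(1360/0.141)·(1090·0.6404²/2) = 0.04285·9645·223.5 = 9.238e+04 Pa.
Q = ṁ/ρ = 10.9/1090 = 0.01 m³/s.
Pumping power P = QΔP = 0.01·9.238e+04 = 923.8 W = 0.924 kW.

P ≈ 0.924 kW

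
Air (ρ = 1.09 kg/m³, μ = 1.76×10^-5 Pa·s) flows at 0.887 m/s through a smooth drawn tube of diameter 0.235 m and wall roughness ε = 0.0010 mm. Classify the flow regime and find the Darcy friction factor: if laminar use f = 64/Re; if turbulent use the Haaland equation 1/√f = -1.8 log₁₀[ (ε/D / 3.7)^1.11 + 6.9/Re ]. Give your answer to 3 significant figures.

f ≈ 0.0288

Re = ρVD/μ = 1.09·0.887·0.235/1.76e-05 = 1.291e+04.
Re > 4000 → turbulent. ε/D = 1e-06/0.235 = 4.26e-06; Haaland: 1/√f = -1.8 log₁₀[2.56e-07 + 0.000534] = 5.889, so f = 0.02883.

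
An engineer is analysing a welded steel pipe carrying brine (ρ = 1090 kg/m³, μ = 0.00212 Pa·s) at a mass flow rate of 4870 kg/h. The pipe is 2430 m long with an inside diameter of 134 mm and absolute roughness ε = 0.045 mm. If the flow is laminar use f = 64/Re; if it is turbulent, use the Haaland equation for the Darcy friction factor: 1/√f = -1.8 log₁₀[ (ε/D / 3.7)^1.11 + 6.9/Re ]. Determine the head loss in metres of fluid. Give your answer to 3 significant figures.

h_f ≈ 0.257 m

ṁ = 4870 kg/h = 4870/3600 = 1.353 kg/s.
A = πD²/4 = π(0.134)²/4 = 0.0141 m²; mean velocity V = ṁ/(ρA) = 1.353/(1090 · 0.0141) = 0.088 m/s.
Reynolds number Re = ρVD/μ = 1090 · 0.088 · 0.134 / 0.00212 = 6063.
Re > 4000 → turbulent. Relative roughness ε/D = 4.5e-05/0.134 = 0.000336. Haaland: 1/√f = -1.8 log₁₀[(0.000336/3.7)^1.11 + 6.9/6063] = -1.8 log₁₀[3.26e-05 + 0.00114] = 5.277, so f = 0.03591.
Darcy-Weisbach: ΔP = f(L/D)(ρV²/2) = 0.03591·(2430/0.134)·(1090·0.088²/2) = 0.03591·1.813e+04·4.221 = 2749 Pa.
Head loss h_f = ΔP/(ρg) = 2749/(1090·9.81) = 0.257 m.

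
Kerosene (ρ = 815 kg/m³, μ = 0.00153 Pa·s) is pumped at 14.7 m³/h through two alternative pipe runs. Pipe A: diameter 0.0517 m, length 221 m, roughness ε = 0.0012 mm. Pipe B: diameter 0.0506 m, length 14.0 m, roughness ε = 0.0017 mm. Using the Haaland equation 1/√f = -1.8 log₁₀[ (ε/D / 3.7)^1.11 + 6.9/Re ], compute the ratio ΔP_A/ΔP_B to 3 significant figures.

Pipe A: V = Q/A = 0.004083/0.002099 = 1.945 m/s; Re = 5.357e+04; ε/D = 2.32e-05; Haaland → f = 0.02046; ΔP_A = f(L/D)(ρV²/2) = 1.348e+05 Pa.
Pipe B: V = Q/A = 0.004083/0.002011 = 2.031 m/s; Re = 5.473e+04; ε/D = 3.36e-05; Haaland → f = 0.02039; ΔP_B = f(L/D)(ρV²/2) = 9479 Pa.
ΔP_A/ΔP_B = 1.348e+05/9479 = 14.2.

ΔP_A/ΔP_B ≈ 14.2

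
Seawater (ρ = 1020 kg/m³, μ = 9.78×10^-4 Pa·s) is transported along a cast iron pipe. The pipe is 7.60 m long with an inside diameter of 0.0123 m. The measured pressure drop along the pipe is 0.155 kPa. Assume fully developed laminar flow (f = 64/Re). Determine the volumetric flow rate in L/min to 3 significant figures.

Q ≈ 0.703 L/min

For laminar flow, f = 64/Re with Re = ρVD/μ, so Darcy-Weisbach reduces to ΔP = 32μLV/D². Solving for V: V = ΔP·D²/(32μL) = 155·(0.0123)²/(32·0.000978·7.6) = 0.09859 m/s.
Check: Re = ρVD/μ = 1020·0.09859·0.0123/0.000978 = 1265 < 2300, so the laminar assumption holds.
Q = V·A = 0.09859·(π/4·0.0123²) = 1.171e-05 m³/s = 0.703 L/min.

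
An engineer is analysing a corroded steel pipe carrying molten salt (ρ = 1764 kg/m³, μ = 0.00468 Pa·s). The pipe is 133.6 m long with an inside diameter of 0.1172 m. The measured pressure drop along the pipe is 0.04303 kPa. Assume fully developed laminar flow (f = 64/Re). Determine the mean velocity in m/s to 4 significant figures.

For laminar flow, f = 64/Re with Re = ρVD/μ, so Darcy-Weisbach reduces to ΔP = 32μLV/D². Solving for V: V = ΔP·D²/(32μL) = 43.03·(0.1172)²/(32·0.00468·133.6) = 0.02954 m/s.
Check: Re = ρVD/μ = 1764·0.02954·0.1172/0.00468 = 1305 < 2300, so the laminar assumption holds.

V ≈ 0.02954 m/s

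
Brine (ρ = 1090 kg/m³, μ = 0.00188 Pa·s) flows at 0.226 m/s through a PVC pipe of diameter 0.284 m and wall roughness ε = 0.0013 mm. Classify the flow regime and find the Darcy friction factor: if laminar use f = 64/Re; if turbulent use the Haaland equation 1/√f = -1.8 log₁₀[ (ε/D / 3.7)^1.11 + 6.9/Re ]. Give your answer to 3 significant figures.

f ≈ 0.0222

Re = ρVD/μ = 1090·0.226·0.284/0.00188 = 3.721e+04.
Re > 4000 → turbulent. ε/D = 1.3e-06/0.284 = 4.58e-06; Haaland: 1/√f = -1.8 log₁₀[2.77e-07 + 0.000185] = 6.716, so f = 0.02217.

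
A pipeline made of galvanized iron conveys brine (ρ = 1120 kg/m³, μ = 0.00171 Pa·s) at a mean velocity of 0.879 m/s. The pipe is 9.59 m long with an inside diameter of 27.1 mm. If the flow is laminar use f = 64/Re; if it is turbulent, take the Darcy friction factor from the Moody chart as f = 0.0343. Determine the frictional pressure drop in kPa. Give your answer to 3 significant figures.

ΔP ≈ 5.25 kPa

Reynolds number Re = ρVD/μ = 1120 · 0.879 · 0.0271 / 0.00171 = 1.56e+04.
Re > 4000 → turbulent; use the Moody-chart value f = 0.0343.
Darcy-Weisbach: ΔP = f(L/D)(ρV²/2) = 0.0343·(9.59/0.0271)·(1120·0.879²/2) = 0.0343·353.9·432.7 = 5252 Pa.
ΔP = 5252 Pa = 5.25 kPa.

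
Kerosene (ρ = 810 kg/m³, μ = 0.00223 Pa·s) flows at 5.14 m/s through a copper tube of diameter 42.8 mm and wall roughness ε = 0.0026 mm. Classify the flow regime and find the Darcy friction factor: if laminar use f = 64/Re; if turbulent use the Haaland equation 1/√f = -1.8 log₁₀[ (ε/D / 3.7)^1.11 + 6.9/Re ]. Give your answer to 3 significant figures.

f ≈ 0.0189

Re = ρVD/μ = 810·5.14·0.0428/0.00223 = 7.991e+04.
Re > 4000 → turbulent. ε/D = 2.6e-06/0.0428 = 6.07e-05; Haaland: 1/√f = -1.8 log₁₀[4.89e-06 + 8.63e-05] = 7.272, so f = 0.01891.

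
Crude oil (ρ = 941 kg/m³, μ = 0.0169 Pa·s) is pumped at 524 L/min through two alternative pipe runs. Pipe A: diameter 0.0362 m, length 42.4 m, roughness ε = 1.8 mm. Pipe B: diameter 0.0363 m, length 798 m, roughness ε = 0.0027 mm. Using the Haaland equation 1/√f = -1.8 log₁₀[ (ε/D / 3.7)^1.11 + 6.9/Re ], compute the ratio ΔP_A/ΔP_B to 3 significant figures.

ΔP_A/ΔP_B ≈ 0.146

Pipe A: V = Q/A = 0.008733/0.001029 = 8.485 m/s; Re = 1.71e+04; ε/D = 0.0497; Haaland → f = 0.07294; ΔP_A = f(L/D)(ρV²/2) = 2.894e+06 Pa.
Pipe B: V = Q/A = 0.008733/0.001035 = 8.439 m/s; Re = 1.706e+04; ε/D = 7.44e-05; Haaland → f = 0.02691; ΔP_B = f(L/D)(ρV²/2) = 1.982e+07 Pa.
ΔP_A/ΔP_B = 2.894e+06/1.982e+07 = 0.146.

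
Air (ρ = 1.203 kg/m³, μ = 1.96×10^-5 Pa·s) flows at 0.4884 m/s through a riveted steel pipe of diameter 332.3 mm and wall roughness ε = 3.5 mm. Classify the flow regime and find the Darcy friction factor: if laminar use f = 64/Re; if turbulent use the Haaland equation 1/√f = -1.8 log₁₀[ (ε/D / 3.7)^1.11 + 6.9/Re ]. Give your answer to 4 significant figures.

f ≈ 0.04361

Re = ρVD/μ = 1.203·0.4884·0.3323/1.96e-05 = 9961.
Re > 4000 → turbulent. ε/D = 0.0035/0.3323 = 0.0105; Haaland: 1/√f = -1.8 log₁₀[0.00149 + 0.000693] = 4.788, so f = 0.04361.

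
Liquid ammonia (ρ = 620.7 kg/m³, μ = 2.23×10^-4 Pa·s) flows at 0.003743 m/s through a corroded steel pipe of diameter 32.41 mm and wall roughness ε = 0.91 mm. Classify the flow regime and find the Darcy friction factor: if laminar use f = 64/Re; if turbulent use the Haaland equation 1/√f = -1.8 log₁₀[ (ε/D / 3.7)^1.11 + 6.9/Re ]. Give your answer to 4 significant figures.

Re = ρVD/μ = 620.7·0.003743·0.03241/0.000223 = 337.7.
Re < 2300 → laminar, so f = 64/Re = 0.1895 (roughness is irrelevant in laminar flow).

f ≈ 0.1895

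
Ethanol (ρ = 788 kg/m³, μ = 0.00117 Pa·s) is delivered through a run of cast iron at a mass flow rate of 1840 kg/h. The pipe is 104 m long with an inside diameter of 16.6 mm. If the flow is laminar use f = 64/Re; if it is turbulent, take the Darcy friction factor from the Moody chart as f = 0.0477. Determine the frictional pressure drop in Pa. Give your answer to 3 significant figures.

ΔP ≈ 1.06×10^6 Pa

ṁ = 1840 kg/h = 1840/3600 = 0.5111 kg/s.
A = πD²/4 = π(0.0166)²/4 = 0.0002164 m²; mean velocity V = ṁ/(ρA) = 0.5111/(788 · 0.0002164) = 2.997 m/s.
Reynolds number Re = ρVD/μ = 788 · 2.997 · 0.0166 / 0.00117 = 3.351e+04.
Re > 4000 → turbulent; use the Moody-chart value f = 0.0477.
Darcy-Weisbach: ΔP = f(L/D)(ρV²/2) = 0.0477·(104/0.0166)·(788·2.997²/2) = 0.0477·6265·3539 = 1.058e+06 Pa.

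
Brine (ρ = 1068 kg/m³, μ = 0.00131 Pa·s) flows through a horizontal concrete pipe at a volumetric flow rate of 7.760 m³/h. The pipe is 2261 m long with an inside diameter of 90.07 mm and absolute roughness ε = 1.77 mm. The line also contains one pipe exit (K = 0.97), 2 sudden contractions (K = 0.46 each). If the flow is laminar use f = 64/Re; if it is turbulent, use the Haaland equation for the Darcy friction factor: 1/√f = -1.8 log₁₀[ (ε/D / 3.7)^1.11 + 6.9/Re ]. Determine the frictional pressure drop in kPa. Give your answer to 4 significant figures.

ΔP ≈ 76.71 kPa

Q = 7.760 m³/h = 7.760/3600 = 0.002156 m³/s.
Cross-sectional area A = πD²/4 = π(0.09007)²/4 = 0.006372 m²; mean velocity V = Q/A = 0.002156/0.006372 = 0.3383 m/s.
Reynolds number Re = ρVD/μ = 1068 · 0.3383 · 0.09007 / 0.00131 = 2.484e+04.
Re > 4000 → turbulent. Relative roughness ε/D = 0.00177/0.09007 = 0.0197. Haaland: 1/√f = -1.8 log₁₀[(0.0197/3.7)^1.11 + 6.9/2.484e+04] = -1.8 log₁₀[0.00299 + 0.000278] = 4.476, so f = 0.04992.
Total minor-loss coefficient ΣK = 1·0.97 + 2·0.46 = 1.89.
ΔP = [f·L/D + ΣK]·(ρV²/2) = [0.04992·2261/0.09007 + 1.89]·(1068·0.3383²/2) = [1253 + 1.89]·61.12 = 7.671e+04 Pa.
ΔP = 7.671e+04 Pa = 76.71 kPa.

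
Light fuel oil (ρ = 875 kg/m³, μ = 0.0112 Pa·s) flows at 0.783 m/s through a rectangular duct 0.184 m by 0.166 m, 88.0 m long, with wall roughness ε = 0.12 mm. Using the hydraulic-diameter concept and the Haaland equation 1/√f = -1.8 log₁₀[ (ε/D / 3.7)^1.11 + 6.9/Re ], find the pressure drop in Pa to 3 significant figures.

Hydraulic diameter D_h = 4A/P = 4·(0.184·0.166)/(2·(0.184+0.166)) = 0.1222/0.7 = 0.1745 m.
Re = ρVD_h/μ = 875·0.783·0.1745/0.0112 = 1.068e+04.
ε/D_h = 0.00012/0.1745 = 0.000688; Haaland gives 1/√f = -1.8 log₁₀[7.22e-05+0.000646] = 5.658, so f = 0.03123.
ΔP = f(L/D_h)(ρV²/2) = 0.03123·88/0.1745·268.2 = 4224 Pa.

ΔP ≈ 4220 Pa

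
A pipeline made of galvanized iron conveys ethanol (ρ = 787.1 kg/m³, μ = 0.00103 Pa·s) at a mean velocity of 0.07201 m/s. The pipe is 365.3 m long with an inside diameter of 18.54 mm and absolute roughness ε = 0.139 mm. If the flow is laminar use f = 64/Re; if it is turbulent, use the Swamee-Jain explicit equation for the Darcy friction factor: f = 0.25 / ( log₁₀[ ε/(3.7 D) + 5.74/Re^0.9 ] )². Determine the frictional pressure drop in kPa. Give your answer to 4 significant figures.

ΔP ≈ 2.522 kPa

Reynolds number Re = ρVD/μ = 787.1 · 0.07201 · 0.01854 / 0.00103 = 1020.
Re < 2300 → laminar flow, so f = 64/Re = 64/1020 = 0.06273 (the turbulent correlation is not needed).
Darcy-Weisbach: ΔP = f(L/D)(ρV²/2) = 0.06273·(365.3/0.01854)·(787.1·0.07201²/2) = 0.06273·1.97e+04·2.041 = 2522 Pa.
ΔP = 2522 Pa = 2.522 kPa.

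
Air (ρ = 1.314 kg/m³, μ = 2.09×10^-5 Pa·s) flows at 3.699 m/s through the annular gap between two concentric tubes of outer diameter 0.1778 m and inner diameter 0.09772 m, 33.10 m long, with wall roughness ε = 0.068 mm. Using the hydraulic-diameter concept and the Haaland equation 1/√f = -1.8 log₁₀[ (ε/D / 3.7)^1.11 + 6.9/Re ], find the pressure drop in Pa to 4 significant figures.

Hydraulic diameter D_h = 4A/P = D_o - D_i = 0.1778 - 0.09772 = 0.08008 m.
Re = ρVD_h/μ = 1.314·3.699·0.08008/2.09e-05 = 1.862e+04.
ε/D_h = 6.8e-05/0.08008 = 0.000849; Haaland gives 1/√f = -1.8 log₁₀[9.13e-05+0.000371] = 6.004, so f = 0.02774.
ΔP = f(L/D_h)(ρV²/2) = 0.02774·33.1/0.08008·8.989 = 103.1 Pa.

ΔP ≈ 103.1 Pa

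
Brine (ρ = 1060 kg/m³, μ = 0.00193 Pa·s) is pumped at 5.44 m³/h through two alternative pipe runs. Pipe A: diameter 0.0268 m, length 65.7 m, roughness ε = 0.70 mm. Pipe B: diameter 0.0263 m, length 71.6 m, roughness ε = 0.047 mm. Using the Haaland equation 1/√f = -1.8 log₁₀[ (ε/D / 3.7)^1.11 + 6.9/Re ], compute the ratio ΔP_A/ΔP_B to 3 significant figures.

Pipe A: V = Q/A = 0.001511/0.0005641 = 2.679 m/s; Re = 3.943e+04; ε/D = 0.0261; Haaland → f = 0.05496; ΔP_A = f(L/D)(ρV²/2) = 5.124e+05 Pa.
Pipe B: V = Q/A = 0.001511/0.0005433 = 2.782 m/s; Re = 4.018e+04; ε/D = 0.00179; Haaland → f = 0.02639; ΔP_B = f(L/D)(ρV²/2) = 2.946e+05 Pa.
ΔP_A/ΔP_B = 5.124e+05/2.946e+05 = 1.74.

ΔP_A/ΔP_B ≈ 1.74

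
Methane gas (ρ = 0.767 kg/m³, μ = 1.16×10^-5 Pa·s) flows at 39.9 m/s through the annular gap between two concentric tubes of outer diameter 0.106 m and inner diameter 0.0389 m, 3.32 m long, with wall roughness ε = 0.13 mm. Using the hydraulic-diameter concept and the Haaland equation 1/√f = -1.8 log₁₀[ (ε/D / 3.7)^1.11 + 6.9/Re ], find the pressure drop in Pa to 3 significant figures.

Hydraulic diameter D_h = 4A/P = D_o - D_i = 0.106 - 0.0389 = 0.0671 m.
Re = ρVD_h/μ = 0.767·39.9·0.0671/1.16e-05 = 1.77e+05.
ε/D_h = 0.00013/0.0671 = 0.00194; Haaland gives 1/√f = -1.8 log₁₀[0.000228+3.9e-05] = 6.432, so f = 0.02417.
ΔP = f(L/D_h)(ρV²/2) = 0.02417·3.32/0.0671·610.5 = 730.2 Pa.

ΔP ≈ 730 Pa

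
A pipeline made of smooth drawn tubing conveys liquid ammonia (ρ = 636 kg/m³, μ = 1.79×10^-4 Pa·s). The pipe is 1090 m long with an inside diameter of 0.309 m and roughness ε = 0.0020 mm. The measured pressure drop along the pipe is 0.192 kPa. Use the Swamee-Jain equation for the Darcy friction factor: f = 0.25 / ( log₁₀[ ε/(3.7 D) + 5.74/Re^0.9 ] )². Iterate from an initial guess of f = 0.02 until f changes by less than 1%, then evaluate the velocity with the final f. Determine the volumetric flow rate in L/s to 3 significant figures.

Rearranging Darcy-Weisbach: V = √(2·ΔP·D/(f·L·ρ)). With ε/D = 2e-06/0.309 = 6.47e-06, iterate starting from f = 0.02:
  f = 0.02 → V = √(2·192·0.309/(0.02·1090·636)) = 0.09251 m/s; Re = ρVD/μ = 1.016e+05; f → 0.01784
  f = 0.01784 → V = 0.09794 m/s; Re = 1.075e+05; f → 0.01764
  f = 0.01764 → V = 0.09851 m/s; Re = 1.082e+05; f → 0.01762
Converged (Δf/f < 1%). With the final f = 0.01762: V = √(2·192·0.309/(0.01762·1090·636)) = 0.09857 m/s.
Q = V·A = 0.09857·(π/4·0.309²) = 0.007392 m³/s = 7.39 L/s.

Q ≈ 7.39 L/s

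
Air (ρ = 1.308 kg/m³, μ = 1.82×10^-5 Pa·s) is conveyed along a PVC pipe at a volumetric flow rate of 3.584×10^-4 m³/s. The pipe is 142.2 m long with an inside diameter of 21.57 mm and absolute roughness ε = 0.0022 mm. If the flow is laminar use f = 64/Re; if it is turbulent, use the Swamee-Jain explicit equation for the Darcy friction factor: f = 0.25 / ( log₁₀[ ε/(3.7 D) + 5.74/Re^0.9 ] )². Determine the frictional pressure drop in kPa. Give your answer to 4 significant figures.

Cross-sectional area A = πD²/4 = π(0.02157)²/4 = 0.0003654 m²; mean velocity V = Q/A = 0.0003584/0.0003654 = 0.9808 m/s.
Reynolds number Re = ρVD/μ = 1.308 · 0.9808 · 0.02157 / 1.82e-05 = 1520.
Re < 2300 → laminar flow, so f = 64/Re = 64/1520 = 0.04209 (the turbulent correlation is not needed).
Darcy-Weisbach: ΔP = f(L/D)(ρV²/2) = 0.04209·(142.2/0.02157)·(1.308·0.9808²/2) = 0.04209·6592·0.6291 = 174.6 Pa.
ΔP = 174.6 Pa = 0.1746 kPa.

ΔP ≈ 0.1746 kPa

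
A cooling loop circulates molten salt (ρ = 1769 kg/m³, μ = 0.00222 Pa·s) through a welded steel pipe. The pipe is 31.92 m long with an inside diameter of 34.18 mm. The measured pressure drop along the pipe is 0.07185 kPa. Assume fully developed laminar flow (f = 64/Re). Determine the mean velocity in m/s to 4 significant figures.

For laminar flow, f = 64/Re with Re = ρVD/μ, so Darcy-Weisbach reduces to ΔP = 32μLV/D². Solving for V: V = ΔP·D²/(32μL) = 71.85·(0.03418)²/(32·0.00222·31.92) = 0.03702 m/s.
Check: Re = ρVD/μ = 1769·0.03702·0.03418/0.00222 = 1008 < 2300, so the laminar assumption holds.

V ≈ 0.03702 m/s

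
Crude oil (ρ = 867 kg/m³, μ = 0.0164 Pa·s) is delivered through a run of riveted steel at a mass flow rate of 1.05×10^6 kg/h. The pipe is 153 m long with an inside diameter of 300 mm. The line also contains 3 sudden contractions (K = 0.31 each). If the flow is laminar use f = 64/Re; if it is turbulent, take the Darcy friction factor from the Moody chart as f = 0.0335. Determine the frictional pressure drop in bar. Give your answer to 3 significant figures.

ṁ = 1.05×10^6 kg/h = 1.05×10^6/3600 = 291.7 kg/s.
A = πD²/4 = π(0.3)²/4 = 0.07069 m²; mean velocity V = ṁ/(ρA) = 291.7/(867 · 0.07069) = 4.759 m/s.
Reynolds number Re = ρVD/μ = 867 · 4.759 · 0.3 / 0.0164 = 7.548e+04.
Re > 4000 → turbulent; use the Moody-chart value f = 0.0335.
Total minor-loss coefficient ΣK = 3·0.31 = 0.93.
ΔP = [f·L/D + ΣK]·(ρV²/2) = [0.0335·153/0.3 + 0.93]·(867·4.759²/2) = [17.09 + 0.93]·9819 = 1.769e+05 Pa.
ΔP = 1.769e+05 Pa = 1.77 bar.

ΔP ≈ 1.77 bar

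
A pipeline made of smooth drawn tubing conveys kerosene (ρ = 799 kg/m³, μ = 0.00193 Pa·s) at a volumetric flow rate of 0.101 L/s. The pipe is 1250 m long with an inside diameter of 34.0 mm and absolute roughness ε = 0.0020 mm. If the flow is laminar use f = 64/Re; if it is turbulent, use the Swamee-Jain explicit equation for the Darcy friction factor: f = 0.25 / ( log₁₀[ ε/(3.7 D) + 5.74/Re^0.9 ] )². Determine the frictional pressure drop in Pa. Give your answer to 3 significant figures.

ΔP ≈ 7430 Pa

Q = 0.101 L/s = 0.101/1000 = 0.000101 m³/s.
Cross-sectional area A = πD²/4 = π(0.034)²/4 = 0.0009079 m²; mean velocity V = Q/A = 0.000101/0.0009079 = 0.1112 m/s.
Reynolds number Re = ρVD/μ = 799 · 0.1112 · 0.034 / 0.00193 = 1566.
Re < 2300 → laminar flow, so f = 64/Re = 64/1566 = 0.04087 (the turbulent correlation is not needed).
Darcy-Weisbach: ΔP = f(L/D)(ρV²/2) = 0.04087·(1250/0.034)·(799·0.1112²/2) = 0.04087·3.676e+04·4.944 = 7429 Pa.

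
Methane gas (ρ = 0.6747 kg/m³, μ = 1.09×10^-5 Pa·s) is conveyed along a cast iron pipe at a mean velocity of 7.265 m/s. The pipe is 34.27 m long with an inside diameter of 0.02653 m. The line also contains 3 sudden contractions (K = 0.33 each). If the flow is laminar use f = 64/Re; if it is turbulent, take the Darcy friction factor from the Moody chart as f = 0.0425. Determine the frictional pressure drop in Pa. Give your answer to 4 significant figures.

ΔP ≈ 995.1 Pa

Reynolds number Re = ρVD/μ = 0.6747 · 7.265 · 0.02653 / 1.09e-05 = 1.193e+04.
Re > 4000 → turbulent; use the Moody-chart value f = 0.0425.
Total minor-loss coefficient ΣK = 3·0.33 = 0.99.
ΔP = [f·L/D + ΣK]·(ρV²/2) = [0.0425·34.27/0.02653 + 0.99]·(0.6747·7.265²/2) = [54.9 + 0.99]·17.81 = 995.1 Pa.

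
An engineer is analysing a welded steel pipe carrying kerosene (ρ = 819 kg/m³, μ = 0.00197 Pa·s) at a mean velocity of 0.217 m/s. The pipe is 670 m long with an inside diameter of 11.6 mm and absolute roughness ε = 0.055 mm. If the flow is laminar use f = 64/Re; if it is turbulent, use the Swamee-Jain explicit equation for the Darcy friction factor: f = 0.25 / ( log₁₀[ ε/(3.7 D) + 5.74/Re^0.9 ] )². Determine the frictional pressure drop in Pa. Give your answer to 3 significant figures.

Reynolds number Re = ρVD/μ = 819 · 0.217 · 0.0116 / 0.00197 = 1046.
Re < 2300 → laminar flow, so f = 64/Re = 64/1046 = 0.06116 (the turbulent correlation is not needed).
Darcy-Weisbach: ΔP = f(L/D)(ρV²/2) = 0.06116·(670/0.0116)·(819·0.217²/2) = 0.06116·5.776e+04·19.28 = 6.811e+04 Pa.

ΔP ≈ 68100 Pa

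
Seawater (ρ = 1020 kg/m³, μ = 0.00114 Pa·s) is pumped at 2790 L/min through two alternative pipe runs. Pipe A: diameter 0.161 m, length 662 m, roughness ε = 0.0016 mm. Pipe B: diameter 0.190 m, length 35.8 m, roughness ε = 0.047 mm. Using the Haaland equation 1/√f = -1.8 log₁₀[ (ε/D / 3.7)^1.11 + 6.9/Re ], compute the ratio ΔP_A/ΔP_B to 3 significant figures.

ΔP_A/ΔP_B ≈ 36.3

Pipe A: V = Q/A = 0.0465/0.02036 = 2.284 m/s; Re = 3.29e+05; ε/D = 9.94e-06; Haaland → f = 0.01418; ΔP_A = f(L/D)(ρV²/2) = 1.552e+05 Pa.
Pipe B: V = Q/A = 0.0465/0.02835 = 1.64 m/s; Re = 2.788e+05; ε/D = 0.000247; Haaland → f = 0.01655; ΔP_B = f(L/D)(ρV²/2) = 4277 Pa.
ΔP_A/ΔP_B = 1.552e+05/4277 = 36.3.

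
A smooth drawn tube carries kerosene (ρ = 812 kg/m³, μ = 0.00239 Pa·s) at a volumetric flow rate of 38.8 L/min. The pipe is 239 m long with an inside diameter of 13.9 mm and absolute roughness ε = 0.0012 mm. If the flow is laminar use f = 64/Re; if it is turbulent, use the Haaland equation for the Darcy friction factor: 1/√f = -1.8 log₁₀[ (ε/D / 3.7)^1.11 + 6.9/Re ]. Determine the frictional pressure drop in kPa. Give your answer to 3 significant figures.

ΔP ≈ 3280 kPa

Q = 38.8 L/min = 38.8/60000 = 0.0006467 m³/s.
Cross-sectional area A = πD²/4 = π(0.0139)²/4 = 0.0001517 m²; mean velocity V = Q/A = 0.0006467/0.0001517 = 4.261 m/s.
Reynolds number Re = ρVD/μ = 812 · 4.261 · 0.0139 / 0.00239 = 2.012e+04.
Re > 4000 → turbulent. Relative roughness ε/D = 1.2e-06/0.0139 = 8.63e-05. Haaland: 1/√f = -1.8 log₁₀[(8.63e-05/3.7)^1.11 + 6.9/2.012e+04] = -1.8 log₁₀[7.22e-06 + 0.000343] = 6.221, so f = 0.02584.
Darcy-Weisbach: ΔP = f(L/D)(ρV²/2) = 0.02584·(239/0.0139)·(812·4.261²/2) = 0.02584·1.719e+04·7373 = 3.276e+06 Pa.
ΔP = 3.276e+06 Pa = 3280 kPa.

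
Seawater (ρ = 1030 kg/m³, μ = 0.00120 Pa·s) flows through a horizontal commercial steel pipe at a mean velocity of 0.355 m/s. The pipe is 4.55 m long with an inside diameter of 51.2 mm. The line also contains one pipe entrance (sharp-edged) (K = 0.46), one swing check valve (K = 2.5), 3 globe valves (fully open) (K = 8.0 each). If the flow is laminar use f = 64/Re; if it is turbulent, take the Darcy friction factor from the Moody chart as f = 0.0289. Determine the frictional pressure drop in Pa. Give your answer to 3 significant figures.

Reynolds number Re = ρVD/μ = 1030 · 0.355 · 0.0512 / 0.0012 = 1.56e+04.
Re > 4000 → turbulent; use the Moody-chart value f = 0.0289.
Total minor-loss coefficient ΣK = 1·0.46 + 1·2.5 + 3·8 = 27.
ΔP = [f·L/D + ΣK]·(ρV²/2) = [0.0289·4.55/0.0512 + 27]·(1030·0.355²/2) = [2.568 + 27]·64.9 = 1916 Pa.

ΔP ≈ 1920 Pa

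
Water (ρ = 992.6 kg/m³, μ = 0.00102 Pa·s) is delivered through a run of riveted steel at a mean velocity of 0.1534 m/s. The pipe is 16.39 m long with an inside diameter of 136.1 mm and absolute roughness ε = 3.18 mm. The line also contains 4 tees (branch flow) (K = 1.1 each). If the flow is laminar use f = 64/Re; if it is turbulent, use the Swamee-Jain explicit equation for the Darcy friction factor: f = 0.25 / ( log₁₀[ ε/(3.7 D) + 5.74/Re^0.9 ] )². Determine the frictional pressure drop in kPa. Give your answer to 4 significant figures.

ΔP ≈ 0.1274 kPa

Reynolds number Re = ρVD/μ = 992.6 · 0.1534 · 0.1361 / 0.00102 = 2.032e+04.
Re > 4000 → turbulent. Relative roughness ε/D = 0.00318/0.1361 = 0.0234. Swamee-Jain: f = 0.25/(log₁₀[0.0234/3.7 + 5.74/2.032e+04^0.9])² = 0.25/(log₁₀[0.00631 + 0.000762])² = 0.25/(-2.15)² = 0.05407.
Total minor-loss coefficient ΣK = 4·1.1 = 4.4.
ΔP = [f·L/D + ΣK]·(ρV²/2) = [0.05407·16.39/0.1361 + 4.4]·(992.6·0.1534²/2) = [6.512 + 4.4]·11.68 = 127.4 Pa.
ΔP = 127.4 Pa = 0.1274 kPa.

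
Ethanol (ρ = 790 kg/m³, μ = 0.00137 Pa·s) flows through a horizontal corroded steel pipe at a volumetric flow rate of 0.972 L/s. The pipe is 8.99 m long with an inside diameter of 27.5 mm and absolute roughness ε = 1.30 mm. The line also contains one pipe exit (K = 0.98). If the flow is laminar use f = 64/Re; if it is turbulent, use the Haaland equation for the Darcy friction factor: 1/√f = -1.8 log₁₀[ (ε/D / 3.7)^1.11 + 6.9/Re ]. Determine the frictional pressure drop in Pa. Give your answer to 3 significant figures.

Q = 0.972 L/s = 0.972/1000 = 0.000972 m³/s.
Cross-sectional area A = πD²/4 = π(0.0275)²/4 = 0.000594 m²; mean velocity V = Q/A = 0.000972/0.000594 = 1.636 m/s.
Reynolds number Re = ρVD/μ = 790 · 1.636 · 0.0275 / 0.00137 = 2.595e+04.
Re > 4000 → turbulent. Relative roughness ε/D = 0.0013/0.0275 = 0.0473. Haaland: 1/√f = -1.8 log₁₀[(0.0473/3.7)^1.11 + 6.9/2.595e+04] = -1.8 log₁₀[0.00791 + 0.000266] = 3.758, so f = 0.07083.
Total minor-loss coefficient ΣK = 1·0.98 = 0.98.
ΔP = [f·L/D + ΣK]·(ρV²/2) = [0.07083·8.99/0.0275 + 0.98]·(790·1.636²/2) = [23.15 + 0.98]·1058 = 2.553e+04 Pa.

ΔP ≈ 25500 Pa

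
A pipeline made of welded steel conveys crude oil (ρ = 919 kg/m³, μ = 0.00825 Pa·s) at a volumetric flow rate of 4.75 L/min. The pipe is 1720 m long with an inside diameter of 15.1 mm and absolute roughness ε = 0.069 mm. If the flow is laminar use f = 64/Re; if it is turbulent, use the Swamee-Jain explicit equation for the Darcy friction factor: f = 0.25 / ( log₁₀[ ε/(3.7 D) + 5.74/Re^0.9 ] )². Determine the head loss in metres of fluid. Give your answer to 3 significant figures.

Q = 4.75 L/min = 4.75/60000 = 7.917e-05 m³/s.
Cross-sectional area A = πD²/4 = π(0.0151)²/4 = 0.0001791 m²; mean velocity V = Q/A = 7.917e-05/0.0001791 = 0.4421 m/s.
Reynolds number Re = ρVD/μ = 919 · 0.4421 · 0.0151 / 0.00825 = 743.6.
Re < 2300 → laminar flow, so f = 64/Re = 64/743.6 = 0.08607 (the turbulent correlation is not needed).
Darcy-Weisbach: ΔP = f(L/D)(ρV²/2) = 0.08607·(1720/0.0151)·(919·0.4421²/2) = 0.08607·1.139e+05·89.8 = 8.804e+05 Pa.
Head loss h_f = ΔP/(ρg) = 8.804e+05/(919·9.81) = 97.7 m.

h_f ≈ 97.7 m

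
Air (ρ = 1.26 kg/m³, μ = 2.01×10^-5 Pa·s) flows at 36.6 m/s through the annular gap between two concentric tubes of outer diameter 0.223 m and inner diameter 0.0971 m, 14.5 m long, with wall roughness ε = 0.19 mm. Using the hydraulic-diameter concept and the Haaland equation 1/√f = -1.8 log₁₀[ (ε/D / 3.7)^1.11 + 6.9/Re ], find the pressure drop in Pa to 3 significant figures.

Hydraulic diameter D_h = 4A/P = D_o - D_i = 0.223 - 0.0971 = 0.1259 m.
Re = ρVD_h/μ = 1.26·36.6·0.1259/2.01e-05 = 2.889e+05.
ε/D_h = 0.00019/0.1259 = 0.00151; Haaland gives 1/√f = -1.8 log₁₀[0.000173+2.39e-05] = 6.671, so f = 0.02247.
ΔP = f(L/D_h)(ρV²/2) = 0.02247·14.5/0.1259·843.9 = 2184 Pa.

ΔP ≈ 2180 Pa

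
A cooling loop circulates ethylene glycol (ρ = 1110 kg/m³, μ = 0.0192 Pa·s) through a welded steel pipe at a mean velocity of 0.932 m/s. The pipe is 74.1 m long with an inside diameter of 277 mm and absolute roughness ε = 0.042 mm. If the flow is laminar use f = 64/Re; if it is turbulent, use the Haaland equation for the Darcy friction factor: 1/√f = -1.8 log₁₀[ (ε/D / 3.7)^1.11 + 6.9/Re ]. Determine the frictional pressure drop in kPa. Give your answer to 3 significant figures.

ΔP ≈ 3.61 kPa

Reynolds number Re = ρVD/μ = 1110 · 0.932 · 0.277 / 0.0192 = 1.493e+04.
Re > 4000 → turbulent. Relative roughness ε/D = 4.2e-05/0.277 = 0.000152. Haaland: 1/√f = -1.8 log₁₀[(0.000152/3.7)^1.11 + 6.9/1.493e+04] = -1.8 log₁₀[1.35e-05 + 0.000462] = 5.981, so f = 0.02796.
Darcy-Weisbach: ΔP = f(L/D)(ρV²/2) = 0.02796·(74.1/0.277)·(1110·0.932²/2) = 0.02796·267.5·482.1 = 3606 Pa.
ΔP = 3606 Pa = 3.61 kPa.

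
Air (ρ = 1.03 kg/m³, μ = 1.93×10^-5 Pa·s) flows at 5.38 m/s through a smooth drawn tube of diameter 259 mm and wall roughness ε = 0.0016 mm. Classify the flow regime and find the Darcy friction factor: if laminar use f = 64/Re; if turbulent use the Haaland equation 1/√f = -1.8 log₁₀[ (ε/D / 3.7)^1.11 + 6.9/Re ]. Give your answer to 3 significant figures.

f ≈ 0.0190

Re = ρVD/μ = 1.03·5.38·0.259/1.93e-05 = 7.436e+04.
Re > 4000 → turbulent. ε/D = 1.6e-06/0.259 = 6.18e-06; Haaland: 1/√f = -1.8 log₁₀[3.86e-07 + 9.28e-05] = 7.255, so f = 0.019.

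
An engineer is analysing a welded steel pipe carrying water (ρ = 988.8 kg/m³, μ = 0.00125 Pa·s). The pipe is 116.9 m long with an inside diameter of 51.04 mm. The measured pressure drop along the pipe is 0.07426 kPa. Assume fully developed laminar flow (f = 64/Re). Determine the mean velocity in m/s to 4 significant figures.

V ≈ 0.04137 m/s

For laminar flow, f = 64/Re with Re = ρVD/μ, so Darcy-Weisbach reduces to ΔP = 32μLV/D². Solving for V: V = ΔP·D²/(32μL) = 74.26·(0.05104)²/(32·0.00125·116.9) = 0.04137 m/s.
Check: Re = ρVD/μ = 988.8·0.04137·0.05104/0.00125 = 1670 < 2300, so the laminar assumption holds.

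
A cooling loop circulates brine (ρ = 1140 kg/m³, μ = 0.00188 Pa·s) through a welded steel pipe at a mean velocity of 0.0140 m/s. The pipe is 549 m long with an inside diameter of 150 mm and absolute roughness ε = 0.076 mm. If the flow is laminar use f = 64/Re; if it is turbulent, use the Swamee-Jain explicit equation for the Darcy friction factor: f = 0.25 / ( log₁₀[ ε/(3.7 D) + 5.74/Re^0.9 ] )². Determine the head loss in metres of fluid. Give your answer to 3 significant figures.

Reynolds number Re = ρVD/μ = 1140 · 0.014 · 0.15 / 0.00188 = 1273.
Re < 2300 → laminar flow, so f = 64/Re = 64/1273 = 0.05026 (the turbulent correlation is not needed).
Darcy-Weisbach: ΔP = f(L/D)(ρV²/2) = 0.05026·(549/0.15)·(1140·0.014²/2) = 0.05026·3660·0.1117 = 20.55 Pa.
Head loss h_f = ΔP/(ρg) = 20.55/(1140·9.81) = 0.00184 m.

h_f ≈ 0.00184 m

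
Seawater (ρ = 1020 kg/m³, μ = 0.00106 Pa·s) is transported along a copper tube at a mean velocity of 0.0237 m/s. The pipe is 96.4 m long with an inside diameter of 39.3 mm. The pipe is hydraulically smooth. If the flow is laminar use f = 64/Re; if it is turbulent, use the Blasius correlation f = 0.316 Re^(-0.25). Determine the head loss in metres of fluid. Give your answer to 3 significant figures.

Reynolds number Re = ρVD/μ = 1020 · 0.0237 · 0.0393 / 0.00106 = 896.3.
Re < 2300 → laminar flow, so f = 64/Re = 64/896.3 = 0.07141 (the turbulent correlation is not needed).
Darcy-Weisbach: ΔP = f(L/D)(ρV²/2) = 0.07141·(96.4/0.0393)·(1020·0.0237²/2) = 0.07141·2453·0.2865 = 50.18 Pa.
Head loss h_f = ΔP/(ρg) = 50.18/(1020·9.81) = 0.00501 m.

h_f ≈ 0.00501 m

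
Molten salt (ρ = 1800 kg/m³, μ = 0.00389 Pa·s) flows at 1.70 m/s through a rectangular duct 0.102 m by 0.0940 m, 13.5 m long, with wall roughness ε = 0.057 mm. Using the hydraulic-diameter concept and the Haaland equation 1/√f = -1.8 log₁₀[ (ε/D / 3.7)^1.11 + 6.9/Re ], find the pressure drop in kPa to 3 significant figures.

Hydraulic diameter D_h = 4A/P = 4·(0.102·0.094)/(2·(0.102+0.094)) = 0.03835/0.392 = 0.09784 m.
Re = ρVD_h/μ = 1800·1.7·0.09784/0.00389 = 7.696e+04.
ε/D_h = 5.7e-05/0.09784 = 0.000583; Haaland gives 1/√f = -1.8 log₁₀[6.01e-05+8.97e-05] = 6.884, so f = 0.0211.
ΔP = f(L/D_h)(ρV²/2) = 0.0211·13.5/0.09784·2601 = 7573 Pa.
ΔP = 7.57 kPa.

ΔP ≈ 7.57 kPa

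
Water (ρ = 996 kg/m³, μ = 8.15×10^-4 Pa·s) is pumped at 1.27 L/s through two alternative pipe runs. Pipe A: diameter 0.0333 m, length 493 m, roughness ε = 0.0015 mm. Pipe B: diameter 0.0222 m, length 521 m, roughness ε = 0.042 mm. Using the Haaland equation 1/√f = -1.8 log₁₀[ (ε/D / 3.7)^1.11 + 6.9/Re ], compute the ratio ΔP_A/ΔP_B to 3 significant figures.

Pipe A: V = Q/A = 0.00127/0.0008709 = 1.458 m/s; Re = 5.934e+04; ε/D = 4.5e-05; Haaland → f = 0.02007; ΔP_A = f(L/D)(ρV²/2) = 3.146e+05 Pa.
Pipe B: V = Q/A = 0.00127/0.0003871 = 3.281 m/s; Re = 8.901e+04; ε/D = 0.00189; Haaland → f = 0.02486; ΔP_B = f(L/D)(ρV²/2) = 3.128e+06 Pa.
ΔP_A/ΔP_B = 3.146e+05/3.128e+06 = 0.101.

ΔP_A/ΔP_B ≈ 0.101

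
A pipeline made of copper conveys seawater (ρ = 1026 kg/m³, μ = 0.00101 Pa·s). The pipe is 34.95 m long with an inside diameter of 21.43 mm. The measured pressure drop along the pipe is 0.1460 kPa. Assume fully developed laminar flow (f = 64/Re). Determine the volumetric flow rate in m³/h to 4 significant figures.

For laminar flow, f = 64/Re with Re = ρVD/μ, so Darcy-Weisbach reduces to ΔP = 32μLV/D². Solving for V: V = ΔP·D²/(32μL) = 146·(0.02143)²/(32·0.00101·34.95) = 0.05936 m/s.
Check: Re = ρVD/μ = 1026·0.05936·0.02143/0.00101 = 1292 < 2300, so the laminar assumption holds.
Q = V·A = 0.05936·(π/4·0.02143²) = 2.141e-05 m³/s = 0.07708 m³/h.

Q ≈ 0.07708 m³/h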